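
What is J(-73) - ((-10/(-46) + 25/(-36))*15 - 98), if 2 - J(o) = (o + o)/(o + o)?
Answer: 29299/276 ≈ 106.16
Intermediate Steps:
J(o) = 1 (J(o) = 2 - (o + o)/(o + o) = 2 - 2*o/(2*o) = 2 - 2*o*1/(2*o) = 2 - 1*1 = 2 - 1 = 1)
J(-73) - ((-10/(-46) + 25/(-36))*15 - 98) = 1 - ((-10/(-46) + 25/(-36))*15 - 98) = 1 - ((-10*(-1/46) + 25*(-1/36))*15 - 98) = 1 - ((5/23 - 25/36)*15 - 98) = 1 - (-395/828*15 - 98) = 1 - (-1975/276 - 98) = 1 - 1*(-29023/276) = 1 + 29023/276 = 29299/276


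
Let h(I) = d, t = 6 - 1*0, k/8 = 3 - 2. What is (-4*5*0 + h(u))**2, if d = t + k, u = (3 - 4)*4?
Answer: 196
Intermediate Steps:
k = 8 (k = 8*(3 - 2) = 8*1 = 8)
t = 6 (t = 6 + 0 = 6)
u = -4 (u = -1*4 = -4)
d = 14 (d = 6 + 8 = 14)
h(I) = 14
(-4*5*0 + h(u))**2 = (-4*5*0 + 14)**2 = (-20*0 + 14)**2 = (0 + 14)**2 = 14**2 = 196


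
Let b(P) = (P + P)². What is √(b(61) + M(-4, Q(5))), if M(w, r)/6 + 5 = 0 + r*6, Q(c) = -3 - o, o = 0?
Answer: √14746 ≈ 121.43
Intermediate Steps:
b(P) = 4*P² (b(P) = (2*P)² = 4*P²)
Q(c) = -3 (Q(c) = -3 - 1*0 = -3 + 0 = -3)
M(w, r) = -30 + 36*r (M(w, r) = -30 + 6*(0 + r*6) = -30 + 6*(0 + 6*r) = -30 + 6*(6*r) = -30 + 36*r)
√(b(61) + M(-4, Q(5))) = √(4*61² + (-30 + 36*(-3))) = √(4*3721 + (-30 - 108)) = √(14884 - 138) = √14746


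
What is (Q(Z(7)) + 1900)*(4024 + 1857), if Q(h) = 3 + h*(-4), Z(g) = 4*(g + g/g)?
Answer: 10438775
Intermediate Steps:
Z(g) = 4 + 4*g (Z(g) = 4*(g + 1) = 4*(1 + g) = 4 + 4*g)
Q(h) = 3 - 4*h
(Q(Z(7)) + 1900)*(4024 + 1857) = ((3 - 4*(4 + 4*7)) + 1900)*(4024 + 1857) = ((3 - 4*(4 + 28)) + 1900)*5881 = ((3 - 4*32) + 1900)*5881 = ((3 - 128) + 1900)*5881 = (-125 + 1900)*5881 = 1775*5881 = 10438775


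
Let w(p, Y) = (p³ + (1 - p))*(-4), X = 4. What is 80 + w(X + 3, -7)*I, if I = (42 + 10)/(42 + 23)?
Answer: -4992/5 ≈ -998.40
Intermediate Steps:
I = ⅘ (I = 52/65 = 52*(1/65) = ⅘ ≈ 0.80000)
w(p, Y) = -4 - 4*p³ + 4*p (w(p, Y) = (1 + p³ - p)*(-4) = -4 - 4*p³ + 4*p)
80 + w(X + 3, -7)*I = 80 + (-4 - 4*(4 + 3)³ + 4*(4 + 3))*(⅘) = 80 + (-4 - 4*7³ + 4*7)*(⅘) = 80 + (-4 - 4*343 + 28)*(⅘) = 80 + (-4 - 1372 + 28)*(⅘) = 80 - 1348*⅘ = 80 - 5392/5 = -4992/5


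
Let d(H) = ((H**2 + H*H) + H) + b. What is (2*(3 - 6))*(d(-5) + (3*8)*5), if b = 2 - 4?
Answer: -978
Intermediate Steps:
b = -2
d(H) = -2 + H + 2*H**2 (d(H) = ((H**2 + H*H) + H) - 2 = ((H**2 + H**2) + H) - 2 = (2*H**2 + H) - 2 = (H + 2*H**2) - 2 = -2 + H + 2*H**2)
(2*(3 - 6))*(d(-5) + (3*8)*5) = (2*(3 - 6))*((-2 - 5 + 2*(-5)**2) + (3*8)*5) = (2*(-3))*((-2 - 5 + 2*25) + 24*5) = -6*((-2 - 5 + 50) + 120) = -6*(43 + 120) = -6*163 = -978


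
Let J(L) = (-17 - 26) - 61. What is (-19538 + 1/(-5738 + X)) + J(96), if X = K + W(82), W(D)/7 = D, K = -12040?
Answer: -337920969/17204 ≈ -19642.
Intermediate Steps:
J(L) = -104 (J(L) = -43 - 61 = -104)
W(D) = 7*D
X = -11466 (X = -12040 + 7*82 = -12040 + 574 = -11466)
(-19538 + 1/(-5738 + X)) + J(96) = (-19538 + 1/(-5738 - 11466)) - 104 = (-19538 + 1/(-17204)) - 104 = (-19538 - 1/17204) - 104 = -336131753/17204 - 104 = -337920969/17204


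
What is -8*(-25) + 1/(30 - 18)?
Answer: 2401/12 ≈ 200.08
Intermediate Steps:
-8*(-25) + 1/(30 - 18) = 200 + 1/12 = 2401/12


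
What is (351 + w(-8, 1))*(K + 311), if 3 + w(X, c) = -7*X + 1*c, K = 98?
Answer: 165645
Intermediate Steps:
w(X, c) = -3 + c - 7*X (w(X, c) = -3 + (-7*X + 1*c) = -3 + (-7*X + c) = -3 + (c - 7*X) = -3 + c - 7*X)
(351 + w(-8, 1))*(K + 311) = (351 + (-3 + 1 - 7*(-8)))*(98 + 311) = (351 + (-3 + 1 + 56))*409 = (351 + 54)*409 = 405*409 = 165645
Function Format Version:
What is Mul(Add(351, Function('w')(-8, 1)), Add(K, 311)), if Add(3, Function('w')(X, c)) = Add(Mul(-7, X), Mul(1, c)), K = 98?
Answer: 165645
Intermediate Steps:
Function('w')(X, c) = Add(-3, c, Mul(-7, X)) (Function('w')(X, c) = Add(-3, Add(Mul(-7, X), Mul(1, c))) = Add(-3, Add(Mul(-7, X), c)) = Add(-3, Add(c, Mul(-7, X))) = Add(-3, c, Mul(-7, X)))
Mul(Add(351, Function('w')(-8, 1)), Add(K, 311)) = Mul(Add(351, Add(-3, 1, Mul(-7, -8))), Add(98, 311)) = Mul(Add(351, Add(-3, 1, 56)), 409) = Mul(Add(351, 54), 409) = Mul(405, 409) = 165645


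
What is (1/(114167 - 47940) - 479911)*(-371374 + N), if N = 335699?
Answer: 1133860872272300/66227 ≈ 1.7121e+10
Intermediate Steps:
(1/(114167 - 47940) - 479911)*(-371374 + N) = (1/(114167 - 47940) - 479911)*(-371374 + 335699) = (1/66227 - 479911)*(-35675) = -31783065796/66227*(-35675) = 1133860872272300/66227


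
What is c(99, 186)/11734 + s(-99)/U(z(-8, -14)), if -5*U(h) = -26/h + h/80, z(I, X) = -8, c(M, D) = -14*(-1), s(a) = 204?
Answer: -39895453/123207 ≈ -323.81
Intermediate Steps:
c(M, D) = 14
U(h) = -h/400 + 26/(5*h) (U(h) = -(-26/h + h/80)/5 = -h/400 + 26/(5*h))
c(99, 186)/11734 + s(-99)/U(z(-8, -14)) = 14/11734 + 204/(((1/400)*(2080 - 1*(-8)²)/(-8))) = 14*(1/11734) + 204/(((1/400)*(-⅛)*(2080 - 1*64))) = 7/5867 + 204/(((1/400)*(-⅛)*(2080 - 64))) = 7/5867 + 204/(((1/400)*(-⅛)*2016)) = 7/5867 + 204/(-63/100) = 7/5867 + 204*(-100/63) = 7/5867 - 6800/21 = -39895453/123207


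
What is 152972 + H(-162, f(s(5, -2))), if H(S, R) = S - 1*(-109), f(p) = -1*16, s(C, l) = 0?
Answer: 152919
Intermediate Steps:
f(p) = -16
H(S, R) = 109 + S (H(S, R) = S + 109 = 109 + S)
152972 + H(-162, f(s(5, -2))) = 152972 + (109 - 162) = 152972 - 53 = 152919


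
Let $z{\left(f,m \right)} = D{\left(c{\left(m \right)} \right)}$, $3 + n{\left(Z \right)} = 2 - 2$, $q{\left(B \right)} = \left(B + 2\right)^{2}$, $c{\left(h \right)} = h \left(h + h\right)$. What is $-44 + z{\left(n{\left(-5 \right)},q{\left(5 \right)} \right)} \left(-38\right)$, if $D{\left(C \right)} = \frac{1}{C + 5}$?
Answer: $- \frac{11134}{253} \approx -44.008$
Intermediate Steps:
$c{\left(h \right)} = 2 h^{2}$ ($c{\left(h \right)} = h 2 h = 2 h^{2}$)
$q{\left(B \right)} = \left(2 + B\right)^{2}$
$n{\left(Z \right)} = -3$ ($n{\left(Z \right)} = -3 + \left(2 - 2\right) = -3 + 0 = -3$)
$D{\left(C \right)} = \frac{1}{5 + C}$
$z{\left(f,m \right)} = \frac{1}{5 + 2 m^{2}}$
$-44 + z{\left(n{\left(-5 \right)},q{\left(5 \right)} \right)} \left(-38\right) = -44 + \frac{1}{5 + 2 \left(\left(2 + 5\right)^{2}\right)^{2}} \left(-38\right) = -44 + \frac{1}{5 + 2 \left(7^{2}\right)^{2}} \left(-38\right) = -44 + \frac{1}{5 + 2 \cdot 49^{2}} \left(-38\right) = -44 + \frac{1}{5 + 2 \cdot 2401} \left(-38\right) = -44 + \frac{1}{5 + 4802} \left(-38\right) = -44 + \frac{1}{4807} \left(-38\right) = -44 - \frac{2}{253} = - \frac{11134}{253}$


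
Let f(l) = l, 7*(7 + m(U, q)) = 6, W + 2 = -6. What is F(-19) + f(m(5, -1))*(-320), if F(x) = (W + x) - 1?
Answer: 13564/7 ≈ 1937.7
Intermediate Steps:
W = -8 (W = -2 - 6 = -8)
m(U, q) = -43/7 (m(U, q) = -7 + (⅐)*6 = -7 + 6/7 = -43/7)
F(x) = -9 + x (F(x) = (-8 + x) - 1 = -9 + x)
F(-19) + f(m(5, -1))*(-320) = (-9 - 19) - 43/7*(-320) = -28 + 13760/7 = 13564/7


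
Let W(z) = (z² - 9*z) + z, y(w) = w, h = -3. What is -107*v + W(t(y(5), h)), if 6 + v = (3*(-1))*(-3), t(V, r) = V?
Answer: -336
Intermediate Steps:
v = 3 (v = -6 + (3*(-1))*(-3) = -6 - 3*(-3) = -6 + 9 = 3)
W(z) = z² - 8*z
-107*v + W(t(y(5), h)) = -107*3 + 5*(-8 + 5) = -321 + 5*(-3) = -321 - 15 = -336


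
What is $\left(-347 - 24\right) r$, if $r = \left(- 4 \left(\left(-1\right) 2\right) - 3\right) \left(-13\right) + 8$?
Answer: $21147$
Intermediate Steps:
$r = -57$ ($r = \left(\left(-4\right) \left(-2\right) - 3\right) \left(-13\right) + 8 = \left(8 - 3\right) \left(-13\right) + 8 = 5 \left(-13\right) + 8 = -65 + 8 = -57$)
$\left(-347 - 24\right) r = \left(-347 - 24\right) \left(-57\right) = \left(-371\right) \left(-57\right) = 21147$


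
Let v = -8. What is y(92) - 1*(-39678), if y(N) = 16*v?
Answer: 39550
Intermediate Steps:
y(N) = -128 (y(N) = 16*(-8) = -128)
y(92) - 1*(-39678) = -128 - 1*(-39678) = -128 + 39678 = 39550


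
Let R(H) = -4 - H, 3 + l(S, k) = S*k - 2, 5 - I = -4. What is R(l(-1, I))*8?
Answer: 80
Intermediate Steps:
I = 9 (I = 5 - 1*(-4) = 5 + 4 = 9)
l(S, k) = -5 + S*k (l(S, k) = -3 + (S*k - 2) = -3 + (-2 + S*k) = -5 + S*k)
R(l(-1, I))*8 = (-4 - (-5 - 1*9))*8 = (-4 - (-5 - 9))*8 = (-4 - 1*(-14))*8 = (-4 + 14)*8 = 10*8 = 80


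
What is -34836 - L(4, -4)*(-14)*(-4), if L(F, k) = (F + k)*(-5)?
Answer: -34836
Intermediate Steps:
L(F, k) = -5*F - 5*k
-34836 - L(4, -4)*(-14)*(-4) = -34836 - (-5*4 - 5*(-4))*(-14)*(-4) = -34836 - (-20 + 20)*(-14)*(-4) = -34836 - 0*(-14)*(-4) = -34836 - 0*(-4) = -34836 - 1*0 = -34836 + 0 = -34836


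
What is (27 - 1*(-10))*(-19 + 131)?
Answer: 4144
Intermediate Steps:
(27 - 1*(-10))*(-19 + 131) = (27 + 10)*112 = 37*112 = 4144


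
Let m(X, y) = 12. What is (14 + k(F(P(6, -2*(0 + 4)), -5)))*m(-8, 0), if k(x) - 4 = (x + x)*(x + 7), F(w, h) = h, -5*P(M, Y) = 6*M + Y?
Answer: -24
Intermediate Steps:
P(M, Y) = -6*M/5 - Y/5 (P(M, Y) = -(6*M + Y)/5 = -(Y + 6*M)/5 = -6*M/5 - Y/5)
k(x) = 4 + 2*x*(7 + x) (k(x) = 4 + (x + x)*(x + 7) = 4 + (2*x)*(7 + x) = 4 + 2*x*(7 + x))
(14 + k(F(P(6, -2*(0 + 4)), -5)))*m(-8, 0) = (14 + (4 + 2*(-5)² + 14*(-5)))*12 = (14 + (4 + 2*25 - 70))*12 = (14 + (4 + 50 - 70))*12 = (14 - 16)*12 = -2*12 = -24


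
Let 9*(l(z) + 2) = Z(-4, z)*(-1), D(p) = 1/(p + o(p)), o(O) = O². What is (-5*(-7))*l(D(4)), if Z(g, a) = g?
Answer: -490/9 ≈ -54.444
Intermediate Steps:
D(p) = 1/(p + p²)
l(z) = -14/9 (l(z) = -2 + (-4*(-1))/9 = -2 + (⅑)*4 = -2 + 4/9 = -14/9)
(-5*(-7))*l(D(4)) = -5*(-7)*(-14/9) = 35*(-14/9) = -490/9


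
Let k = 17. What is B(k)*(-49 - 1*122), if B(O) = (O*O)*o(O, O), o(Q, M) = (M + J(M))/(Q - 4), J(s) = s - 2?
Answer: -1581408/13 ≈ -1.2165e+5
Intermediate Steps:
J(s) = -2 + s
o(Q, M) = (-2 + 2*M)/(-4 + Q) (o(Q, M) = (M + (-2 + M))/(Q - 4) = (-2 + 2*M)/(-4 + Q))
B(O) = 2*O**2*(-1 + O)/(-4 + O) (B(O) = (O*O)*(2*(-1 + O)/(-4 + O)) = O**2*(2*(-1 + O)/(-4 + O)) = 2*O**2*(-1 + O)/(-4 + O))
B(k)*(-49 - 1*122) = (2*17**2*(-1 + 17)/(-4 + 17))*(-49 - 1*122) = (2*289*16/13)*(-49 - 122) = (2*289*(1/13)*16)*(-171) = (9248/13)*(-171) = -1581408/13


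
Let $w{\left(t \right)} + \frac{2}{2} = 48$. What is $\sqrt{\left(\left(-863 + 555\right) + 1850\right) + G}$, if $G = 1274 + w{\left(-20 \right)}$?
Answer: $\sqrt{2863} \approx 53.507$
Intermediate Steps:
$w{\left(t \right)} = 47$ ($w{\left(t \right)} = -1 + 48 = 47$)
$G = 1321$ ($G = 1274 + 47 = 1321$)
$\sqrt{\left(\left(-863 + 555\right) + 1850\right) + G} = \sqrt{\left(\left(-863 + 555\right) + 1850\right) + 1321} = \sqrt{\left(-308 + 1850\right) + 1321} = \sqrt{1542 + 1321} = \sqrt{2863}$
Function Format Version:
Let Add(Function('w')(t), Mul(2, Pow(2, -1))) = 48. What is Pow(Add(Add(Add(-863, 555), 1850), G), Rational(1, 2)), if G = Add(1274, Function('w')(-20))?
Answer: Pow(2863, Rational(1, 2)) ≈ 53.507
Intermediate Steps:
Function('w')(t) = 47 (Function('w')(t) = Add(-1, 48) = 47)
G = 1321 (G = Add(1274, 47) = 1321)
Pow(Add(Add(Add(-863, 555), 1850), G), Rational(1, 2)) = Pow(Add(Add(Add(-863, 555), 1850), 1321), Rational(1, 2)) = Pow(Add(Add(-308, 1850), 1321), Rational(1, 2)) = Pow(Add(1542, 1321), Rational(1, 2)) = Pow(2863, Rational(1, 2))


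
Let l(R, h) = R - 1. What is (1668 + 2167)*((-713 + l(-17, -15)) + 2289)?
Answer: 5974930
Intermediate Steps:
l(R, h) = -1 + R
(1668 + 2167)*((-713 + l(-17, -15)) + 2289) = (1668 + 2167)*((-713 + (-1 - 17)) + 2289) = 3835*((-713 - 18) + 2289) = 3835*(-731 + 2289) = 3835*1558 = 5974930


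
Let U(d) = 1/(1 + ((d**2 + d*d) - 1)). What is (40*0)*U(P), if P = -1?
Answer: 0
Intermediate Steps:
U(d) = 1/(2*d**2) (U(d) = 1/(1 + ((d**2 + d**2) - 1)) = 1/(1 + (2*d**2 - 1)) = 1/(1 + (-1 + 2*d**2)) = 1/(2*d**2))
(40*0)*U(P) = (40*0)*((1/2)/(-1)**2) = 0*((1/2)*1) = 0*(1/2) = 0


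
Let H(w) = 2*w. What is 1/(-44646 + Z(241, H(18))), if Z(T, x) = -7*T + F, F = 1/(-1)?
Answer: -1/46334 ≈ -2.1582e-5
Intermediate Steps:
F = -1
Z(T, x) = -1 - 7*T (Z(T, x) = -7*T - 1 = -1 - 7*T)
1/(-44646 + Z(241, H(18))) = 1/(-44646 + (-1 - 7*241)) = 1/(-44646 + (-1 - 1687)) = 1/(-44646 - 1688) = 1/(-46334) = -1/46334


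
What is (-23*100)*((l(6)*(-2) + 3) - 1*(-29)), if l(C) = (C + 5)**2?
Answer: 483000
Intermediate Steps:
l(C) = (5 + C)**2
(-23*100)*((l(6)*(-2) + 3) - 1*(-29)) = (-23*100)*(((5 + 6)**2*(-2) + 3) - 1*(-29)) = -2300*((11**2*(-2) + 3) + 29) = -2300*((121*(-2) + 3) + 29) = -2300*((-242 + 3) + 29) = -2300*(-239 + 29) = -2300*(-210) = 483000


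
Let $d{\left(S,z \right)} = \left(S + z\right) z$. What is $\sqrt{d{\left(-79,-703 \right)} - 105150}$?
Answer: $2 \sqrt{111149} \approx 666.78$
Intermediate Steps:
$d{\left(S,z \right)} = z \left(S + z\right)$
$\sqrt{d{\left(-79,-703 \right)} - 105150} = \sqrt{- 703 \left(-79 - 703\right) - 105150} = \sqrt{\left(-703\right) \left(-782\right) - 105150} = \sqrt{549746 - 105150} = \sqrt{444596} = 2 \sqrt{111149}$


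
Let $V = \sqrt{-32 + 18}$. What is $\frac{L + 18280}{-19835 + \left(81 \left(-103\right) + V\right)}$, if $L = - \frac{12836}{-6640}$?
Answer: $- \frac{142524366267}{219673249780} - \frac{10116003 i \sqrt{14}}{439346499560} \approx -0.6488 - 8.6152 \cdot 10^{-5} i$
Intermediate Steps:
$V = i \sqrt{14}$ ($V = \sqrt{-14} = i \sqrt{14} \approx 3.7417 i$)
$L = \frac{3209}{1660}$ ($L = \left(-12836\right) \left(- \frac{1}{6640}\right) = \frac{3209}{1660} \approx 1.9331$)
$\frac{L + 18280}{-19835 + \left(81 \left(-103\right) + V\right)} = \frac{\frac{3209}{1660} + 18280}{-19835 + \left(81 \left(-103\right) + i \sqrt{14}\right)} = \frac{30348009}{1660 \left(-19835 - \left(8343 - i \sqrt{14}\right)\right)} = \frac{30348009}{1660 \left(-28178 + i \sqrt{14}\right)}$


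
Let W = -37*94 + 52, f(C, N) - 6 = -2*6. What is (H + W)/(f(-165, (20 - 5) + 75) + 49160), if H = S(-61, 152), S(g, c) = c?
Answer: -1637/24577 ≈ -0.066607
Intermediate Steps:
f(C, N) = -6 (f(C, N) = 6 - 2*6 = 6 - 12 = -6)
H = 152
W = -3426 (W = -3478 + 52 = -3426)
(H + W)/(f(-165, (20 - 5) + 75) + 49160) = (152 - 3426)/(-6 + 49160) = -3274/49154 = -3274*1/49154 = -1637/24577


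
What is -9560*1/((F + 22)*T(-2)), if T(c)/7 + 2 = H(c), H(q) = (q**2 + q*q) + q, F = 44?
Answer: -1195/231 ≈ -5.1732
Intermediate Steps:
H(q) = q + 2*q**2 (H(q) = (q**2 + q**2) + q = 2*q**2 + q = q + 2*q**2)
T(c) = -14 + 7*c*(1 + 2*c) (T(c) = -14 + 7*(c*(1 + 2*c)) = -14 + 7*c*(1 + 2*c))
-9560*1/((F + 22)*T(-2)) = -9560*1/((-14 + 7*(-2)*(1 + 2*(-2)))*(44 + 22)) = -9560*1/(66*(-14 + 7*(-2)*(1 - 4))) = -9560*1/(66*(-14 + 7*(-2)*(-3))) = -9560*1/(66*(-14 + 42)) = -9560/(66*28) = -9560/1848 = -9560*1/1848 = -1195/231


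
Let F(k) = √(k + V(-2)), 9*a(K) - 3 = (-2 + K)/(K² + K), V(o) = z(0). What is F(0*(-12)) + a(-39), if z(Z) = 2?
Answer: 4405/13338 + √2 ≈ 1.7445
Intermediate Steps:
V(o) = 2
a(K) = ⅓ + (-2 + K)/(9*(K + K²)) (a(K) = ⅓ + ((-2 + K)/(K² + K))/9 = ⅓ + ((-2 + K)/(K + K²))/9 = ⅓ + (-2 + K)/(9*(K + K²)))
F(k) = √(2 + k) (F(k) = √(k + 2) = √(2 + k))
F(0*(-12)) + a(-39) = √(2 + 0*(-12)) + (⅑)*(-2 + 3*(-39)² + 4*(-39))/(-39*(1 - 39)) = √(2 + 0) + (⅑)*(-1/39)*(-2 + 3*1521 - 156)/(-38) = √2 + (⅑)*(-1/39)*(-1/38)*(-2 + 4563 - 156) = √2 + (⅑)*(-1/39)*(-1/38)*4405 = √2 + 4405/13338 = 4405/13338 + √2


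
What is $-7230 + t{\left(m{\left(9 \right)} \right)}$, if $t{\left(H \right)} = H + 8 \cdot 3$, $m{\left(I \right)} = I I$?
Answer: $-7125$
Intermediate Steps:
$m{\left(I \right)} = I^{2}$
$t{\left(H \right)} = 24 + H$ ($t{\left(H \right)} = H + 24 = 24 + H$)
$-7230 + t{\left(m{\left(9 \right)} \right)} = -7230 + \left(24 + 9^{2}\right) = -7230 + \left(24 + 81\right) = -7230 + 105 = -7125$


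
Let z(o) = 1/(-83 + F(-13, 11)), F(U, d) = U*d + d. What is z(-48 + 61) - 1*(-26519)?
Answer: 5701584/215 ≈ 26519.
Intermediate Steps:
F(U, d) = d + U*d
z(o) = -1/215 (z(o) = 1/(-83 + 11*(1 - 13)) = 1/(-83 + 11*(-12)) = 1/(-83 - 132) = 1/(-215) = -1/215)
z(-48 + 61) - 1*(-26519) = -1/215 - 1*(-26519) = -1/215 + 26519 = 5701584/215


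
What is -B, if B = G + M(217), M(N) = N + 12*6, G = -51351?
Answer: 51062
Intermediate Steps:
M(N) = 72 + N (M(N) = N + 72 = 72 + N)
B = -51062 (B = -51351 + (72 + 217) = -51351 + 289 = -51062)
-B = -1*(-51062) = 51062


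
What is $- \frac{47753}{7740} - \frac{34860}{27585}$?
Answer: $- \frac{35268509}{4744620} \approx -7.4334$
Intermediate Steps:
$- \frac{47753}{7740} - \frac{34860}{27585} = \left(-47753\right) \frac{1}{7740} - \frac{2324}{1839} = - \frac{47753}{7740} - \frac{2324}{1839} = - \frac{35268509}{4744620}$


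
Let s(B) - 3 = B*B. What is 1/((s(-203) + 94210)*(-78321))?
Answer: -1/10606386462 ≈ -9.4283e-11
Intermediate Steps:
s(B) = 3 + B² (s(B) = 3 + B*B = 3 + B²)
1/((s(-203) + 94210)*(-78321)) = 1/(((3 + (-203)²) + 94210)*(-78321)) = -1/78321/((3 + 41209) + 94210) = -1/78321/(41212 + 94210) = -1/78321/135422 = (1/135422)*(-1/78321) = -1/10606386462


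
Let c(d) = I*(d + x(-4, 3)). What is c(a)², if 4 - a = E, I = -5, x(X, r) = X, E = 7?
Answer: 1225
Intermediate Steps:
a = -3 (a = 4 - 1*7 = 4 - 7 = -3)
c(d) = 20 - 5*d (c(d) = -5*(d - 4) = -5*(-4 + d) = 20 - 5*d)
c(a)² = (20 - 5*(-3))² = (20 + 15)² = 35² = 1225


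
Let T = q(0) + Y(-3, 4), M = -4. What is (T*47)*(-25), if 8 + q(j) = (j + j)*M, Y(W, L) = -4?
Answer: 14100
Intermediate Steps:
q(j) = -8 - 8*j (q(j) = -8 + (j + j)*(-4) = -8 + (2*j)*(-4) = -8 - 8*j)
T = -12 (T = (-8 - 8*0) - 4 = (-8 + 0) - 4 = -8 - 4 = -12)
(T*47)*(-25) = -12*47*(-25) = -564*(-25) = 14100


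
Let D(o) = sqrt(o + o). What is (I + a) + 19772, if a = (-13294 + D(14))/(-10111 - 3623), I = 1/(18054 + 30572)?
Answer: 6602485502713/333914742 - sqrt(7)/6867 ≈ 19773.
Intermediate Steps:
I = 1/48626 ≈ 2.0565e-5
D(o) = sqrt(2)*sqrt(o) (D(o) = sqrt(2*o) = sqrt(2)*sqrt(o))
a = 6647/6867 - sqrt(7)/6867 (a = (-13294 + sqrt(2)*sqrt(14))/(-10111 - 3623) = (-13294 + 2*sqrt(7))/(-13734) = (-13294 + 2*sqrt(7))*(-1/13734) = 6647/6867 - sqrt(7)/6867 ≈ 0.96758)
(I + a) + 19772 = (1/48626 + (6647/6867 - sqrt(7)/6867)) + 19772 = (323223889/333914742 - sqrt(7)/6867) + 19772 = 6602485502713/333914742 - sqrt(7)/6867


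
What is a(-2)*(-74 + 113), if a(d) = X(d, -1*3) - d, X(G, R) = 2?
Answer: 156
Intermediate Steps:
a(d) = 2 - d
a(-2)*(-74 + 113) = (2 - 1*(-2))*(-74 + 113) = (2 + 2)*39 = 4*39 = 156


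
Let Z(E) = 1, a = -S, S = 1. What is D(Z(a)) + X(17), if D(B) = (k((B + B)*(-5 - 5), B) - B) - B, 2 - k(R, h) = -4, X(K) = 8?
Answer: 12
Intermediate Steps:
k(R, h) = 6 (k(R, h) = 2 - 1*(-4) = 2 + 4 = 6)
a = -1 (a = -1*1 = -1)
D(B) = 6 - 2*B (D(B) = (6 - B) - B = 6 - 2*B)
D(Z(a)) + X(17) = (6 - 2*1) + 8 = (6 - 2) + 8 = 4 + 8 = 12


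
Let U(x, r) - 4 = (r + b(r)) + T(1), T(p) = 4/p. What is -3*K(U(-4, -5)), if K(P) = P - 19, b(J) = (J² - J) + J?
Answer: -27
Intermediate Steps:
b(J) = J²
U(x, r) = 8 + r + r² (U(x, r) = 4 + ((r + r²) + 4/1) = 4 + ((r + r²) + 4*1) = 4 + ((r + r²) + 4) = 4 + (4 + r + r²) = 8 + r + r²)
K(P) = -19 + P
-3*K(U(-4, -5)) = -3*(-19 + (8 - 5 + (-5)²)) = -3*(-19 + (8 - 5 + 25)) = -3*(-19 + 28) = -3*9 = -27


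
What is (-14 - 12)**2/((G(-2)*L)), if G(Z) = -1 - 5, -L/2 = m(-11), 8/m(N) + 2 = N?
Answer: -2197/24 ≈ -91.542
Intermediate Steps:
m(N) = 8/(-2 + N)
L = 16/13 (L = -16/(-2 - 11) = -16/(-13) = -16*(-1)/13 = -2*(-8/13) = 16/13 ≈ 1.2308)
G(Z) = -6
(-14 - 12)**2/((G(-2)*L)) = (-14 - 12)**2/((-6*16/13)) = (-26)**2/(-96/13) = 676*(-13/96) = -2197/24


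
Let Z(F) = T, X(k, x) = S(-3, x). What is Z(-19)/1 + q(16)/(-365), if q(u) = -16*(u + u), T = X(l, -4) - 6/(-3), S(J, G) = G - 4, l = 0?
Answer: -1678/365 ≈ -4.5973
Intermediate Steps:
S(J, G) = -4 + G
X(k, x) = -4 + x
T = -6 (T = (-4 - 4) - 6/(-3) = -8 - 6*(-1)/3 = -8 - 1*(-2) = -8 + 2 = -6)
Z(F) = -6
q(u) = -32*u
Z(-19)/1 + q(16)/(-365) = -6/1 - 32*16/(-365) = -6*1 - 512*(-1/365) = -6 + 512/365 = -1678/365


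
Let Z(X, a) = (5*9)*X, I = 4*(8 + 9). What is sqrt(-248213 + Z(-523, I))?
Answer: 2*I*sqrt(67937) ≈ 521.29*I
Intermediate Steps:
I = 68 (I = 4*17 = 68)
Z(X, a) = 45*X
sqrt(-248213 + Z(-523, I)) = sqrt(-248213 + 45*(-523)) = sqrt(-248213 - 23535) = sqrt(-271748) = 2*I*sqrt(67937)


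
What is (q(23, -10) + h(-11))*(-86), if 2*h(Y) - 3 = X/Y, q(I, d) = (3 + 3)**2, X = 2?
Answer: -35389/11 ≈ -3217.2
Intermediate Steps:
q(I, d) = 36 (q(I, d) = 6**2 = 36)
h(Y) = 3/2 + 1/Y (h(Y) = 3/2 + (2/Y)/2 = 3/2 + 1/Y)
(q(23, -10) + h(-11))*(-86) = (36 + (3/2 + 1/(-11)))*(-86) = (36 + (3/2 - 1/11))*(-86) = (36 + 31/22)*(-86) = (823/22)*(-86) = -35389/11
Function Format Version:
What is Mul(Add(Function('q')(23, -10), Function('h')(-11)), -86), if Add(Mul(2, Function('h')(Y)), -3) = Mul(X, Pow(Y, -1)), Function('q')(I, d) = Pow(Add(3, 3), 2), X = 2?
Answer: Rational(-35389, 11) ≈ -3217.2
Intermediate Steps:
Function('q')(I, d) = 36 (Function('q')(I, d) = Pow(6, 2) = 36)
Function('h')(Y) = Add(Rational(3, 2), Pow(Y, -1)) (Function('h')(Y) = Add(Rational(3, 2), Mul(Rational(1, 2), Mul(2, Pow(Y, -1)))) = Add(Rational(3, 2), Pow(Y, -1)))
Mul(Add(Function('q')(23, -10), Function('h')(-11)), -86) = Mul(Add(36, Add(Rational(3, 2), Pow(-11, -1))), -86) = Mul(Add(36, Add(Rational(3, 2), Rational(-1, 11))), -86) = Mul(Add(36, Rational(31, 22)), -86) = Mul(Rational(823, 22), -86) = Rational(-35389, 11)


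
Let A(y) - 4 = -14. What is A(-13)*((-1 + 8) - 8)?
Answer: 10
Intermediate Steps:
A(y) = -10 (A(y) = 4 - 14 = -10)
A(-13)*((-1 + 8) - 8) = -10*((-1 + 8) - 8) = -10*(7 - 8) = -10*(-1) = 10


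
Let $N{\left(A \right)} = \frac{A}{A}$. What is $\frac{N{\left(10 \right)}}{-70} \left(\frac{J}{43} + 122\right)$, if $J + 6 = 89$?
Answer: $- \frac{5329}{3010} \approx -1.7704$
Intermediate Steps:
$J = 83$ ($J = -6 + 89 = 83$)
$N{\left(A \right)} = 1$
$\frac{N{\left(10 \right)}}{-70} \left(\frac{J}{43} + 122\right) = 1 \frac{1}{-70} \left(\frac{83}{43} + 122\right) = 1 \left(- \frac{1}{70}\right) \left(83 \cdot \frac{1}{43} + 122\right) = - \frac{\frac{83}{43} + 122}{70} = \left(- \frac{1}{70}\right) \frac{5329}{43} = - \frac{5329}{3010}$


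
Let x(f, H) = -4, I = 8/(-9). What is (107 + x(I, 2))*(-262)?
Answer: -26986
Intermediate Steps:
I = -8/9 (I = 8*(-⅑) = -8/9 ≈ -0.88889)
(107 + x(I, 2))*(-262) = (107 - 4)*(-262) = 103*(-262) = -26986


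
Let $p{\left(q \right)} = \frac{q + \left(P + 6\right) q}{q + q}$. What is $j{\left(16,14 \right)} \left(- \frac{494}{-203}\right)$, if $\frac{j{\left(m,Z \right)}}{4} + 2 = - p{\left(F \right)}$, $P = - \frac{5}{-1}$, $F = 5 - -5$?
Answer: $- \frac{15808}{203} \approx -77.872$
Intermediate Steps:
$F = 10$ ($F = 5 + 5 = 10$)
$P = 5$ ($P = \left(-5\right) \left(-1\right) = 5$)
$p{\left(q \right)} = 6$ ($p{\left(q \right)} = \frac{q + \left(5 + 6\right) q}{q + q} = \frac{q + 11 q}{2 q} = 12 q \frac{1}{2 q} = 6$)
$j{\left(m,Z \right)} = -32$ ($j{\left(m,Z \right)} = -8 + 4 \left(\left(-1\right) 6\right) = -8 + 4 \left(-6\right) = -8 - 24 = -32$)
$j{\left(16,14 \right)} \left(- \frac{494}{-203}\right) = - 32 \left(- \frac{494}{-203}\right) = - 32 \left(\left(-494\right) \left(- \frac{1}{203}\right)\right) = \left(-32\right) \frac{494}{203} = - \frac{15808}{203}$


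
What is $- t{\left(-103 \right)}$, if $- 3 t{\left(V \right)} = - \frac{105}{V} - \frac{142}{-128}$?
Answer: $\frac{14033}{19776} \approx 0.7096$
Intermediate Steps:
$t{\left(V \right)} = - \frac{71}{192} + \frac{35}{V}$ ($t{\left(V \right)} = - \frac{- \frac{105}{V} - \frac{142}{-128}}{3} = - \frac{- \frac{105}{V} - - \frac{71}{64}}{3} = - \frac{- \frac{105}{V} + \frac{71}{64}}{3} = - \frac{\frac{71}{64} - \frac{105}{V}}{3} = - \frac{71}{192} + \frac{35}{V}$)
$- t{\left(-103 \right)} = - (- \frac{71}{192} + \frac{35}{-103}) = - (- \frac{71}{192} + 35 \left(- \frac{1}{103}\right)) = - (- \frac{71}{192} - \frac{35}{103}) = \left(-1\right) \left(- \frac{14033}{19776}\right) = \frac{14033}{19776}$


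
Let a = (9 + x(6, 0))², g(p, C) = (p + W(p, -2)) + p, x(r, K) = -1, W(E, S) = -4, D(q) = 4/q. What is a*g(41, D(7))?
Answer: 4992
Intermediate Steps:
g(p, C) = -4 + 2*p (g(p, C) = (p - 4) + p = (-4 + p) + p = -4 + 2*p)
a = 64 (a = (9 - 1)² = 8² = 64)
a*g(41, D(7)) = 64*(-4 + 2*41) = 64*(-4 + 82) = 64*78 = 4992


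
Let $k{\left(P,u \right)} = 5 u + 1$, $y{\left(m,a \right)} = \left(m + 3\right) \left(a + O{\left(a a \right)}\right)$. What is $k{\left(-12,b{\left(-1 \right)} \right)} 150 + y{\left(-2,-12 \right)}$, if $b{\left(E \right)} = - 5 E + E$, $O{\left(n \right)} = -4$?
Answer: $3134$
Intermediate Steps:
$y{\left(m,a \right)} = \left(-4 + a\right) \left(3 + m\right)$ ($y{\left(m,a \right)} = \left(m + 3\right) \left(a - 4\right) = \left(3 + m\right) \left(-4 + a\right) = \left(-4 + a\right) \left(3 + m\right)$)
$b{\left(E \right)} = - 4 E$
$k{\left(P,u \right)} = 1 + 5 u$
$k{\left(-12,b{\left(-1 \right)} \right)} 150 + y{\left(-2,-12 \right)} = \left(1 + 5 \left(\left(-4\right) \left(-1\right)\right)\right) 150 - 16 = \left(1 + 5 \cdot 4\right) 150 + \left(-12 + 8 - 36 + 24\right) = \left(1 + 20\right) 150 - 16 = 21 \cdot 150 - 16 = 3150 - 16 = 3134$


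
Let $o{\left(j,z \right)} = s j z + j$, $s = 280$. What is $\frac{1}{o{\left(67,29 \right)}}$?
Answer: $\frac{1}{544107} \approx 1.8379 \cdot 10^{-6}$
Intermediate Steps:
$o{\left(j,z \right)} = j + 280 j z$ ($o{\left(j,z \right)} = 280 j z + j = j + 280 j z$)
$\frac{1}{o{\left(67,29 \right)}} = \frac{1}{67 \left(1 + 280 \cdot 29\right)} = \frac{1}{67 \left(1 + 8120\right)} = \frac{1}{67 \cdot 8121} = \frac{1}{544107}$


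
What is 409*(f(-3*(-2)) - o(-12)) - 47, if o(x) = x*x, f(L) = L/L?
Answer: -58534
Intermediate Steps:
f(L) = 1
o(x) = x²
409*(f(-3*(-2)) - o(-12)) - 47 = 409*(1 - 1*(-12)²) - 47 = 409*(1 - 1*144) - 47 = 409*(1 - 144) - 47 = 409*(-143) - 47 = -58487 - 47 = -58534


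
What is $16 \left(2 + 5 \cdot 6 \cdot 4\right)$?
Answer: $1952$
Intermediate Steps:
$16 \left(2 + 5 \cdot 6 \cdot 4\right) = 16 \left(2 + 30 \cdot 4\right) = 16 \left(2 + 120\right) = 16 \cdot 122 = 1952$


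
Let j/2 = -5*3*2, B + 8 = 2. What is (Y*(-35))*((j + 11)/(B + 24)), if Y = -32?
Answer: -27440/9 ≈ -3048.9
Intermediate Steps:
B = -6 (B = -8 + 2 = -6)
j = -60 (j = 2*(-5*3*2) = 2*(-15*2) = 2*(-30) = -60)
(Y*(-35))*((j + 11)/(B + 24)) = (-32*(-35))*((-60 + 11)/(-6 + 24)) = 1120*(-49/18) = -27440/9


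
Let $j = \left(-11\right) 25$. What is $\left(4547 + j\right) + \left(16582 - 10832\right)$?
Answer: $10022$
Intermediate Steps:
$j = -275$
$\left(4547 + j\right) + \left(16582 - 10832\right) = \left(4547 - 275\right) + \left(16582 - 10832\right) = 4272 + 5750 = 10022$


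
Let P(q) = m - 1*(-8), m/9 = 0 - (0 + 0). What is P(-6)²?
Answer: 64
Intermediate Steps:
m = 0 (m = 9*(0 - (0 + 0)) = 9*(0 - 1*0) = 9*(0 + 0) = 9*0 = 0)
P(q) = 8 (P(q) = 0 - 1*(-8) = 0 + 8 = 8)
P(-6)² = 8² = 64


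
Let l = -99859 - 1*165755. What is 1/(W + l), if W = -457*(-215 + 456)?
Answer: -1/375751 ≈ -2.6613e-6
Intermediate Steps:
l = -265614 (l = -99859 - 165755 = -265614)
W = -110137 (W = -457*241 = -110137)
1/(W + l) = 1/(-110137 - 265614) = 1/(-375751) = -1/375751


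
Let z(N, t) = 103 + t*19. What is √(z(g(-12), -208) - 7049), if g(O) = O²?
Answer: I*√10898 ≈ 104.39*I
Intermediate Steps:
z(N, t) = 103 + 19*t
√(z(g(-12), -208) - 7049) = √((103 + 19*(-208)) - 7049) = √((103 - 3952) - 7049) = √(-3849 - 7049) = √(-10898) = I*√10898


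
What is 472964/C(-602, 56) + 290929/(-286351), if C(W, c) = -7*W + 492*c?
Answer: 63096031875/4548112933 ≈ 13.873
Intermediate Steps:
472964/C(-602, 56) + 290929/(-286351) = 472964/(-7*(-602) + 492*56) + 290929/(-286351) = 472964/(4214 + 27552) + 290929*(-1/286351) = 472964/31766 - 290929/286351 = 472964*(1/31766) - 290929/286351 = 236482/15883 - 290929/286351 = 63096031875/4548112933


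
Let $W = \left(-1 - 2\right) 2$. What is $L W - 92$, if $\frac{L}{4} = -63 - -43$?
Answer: $388$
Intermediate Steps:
$W = -6$ ($W = \left(-3\right) 2 = -6$)
$L = -80$ ($L = 4 \left(-63 - -43\right) = 4 \left(-63 + 43\right) = 4 \left(-20\right) = -80$)
$L W - 92 = \left(-80\right) \left(-6\right) - 92 = 480 - 92 = 388$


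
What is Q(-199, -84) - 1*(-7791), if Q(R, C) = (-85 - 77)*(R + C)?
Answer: 53637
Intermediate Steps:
Q(R, C) = -162*C - 162*R (Q(R, C) = -162*(C + R) = -162*C - 162*R)
Q(-199, -84) - 1*(-7791) = (-162*(-84) - 162*(-199)) - 1*(-7791) = (13608 + 32238) + 7791 = 45846 + 7791 = 53637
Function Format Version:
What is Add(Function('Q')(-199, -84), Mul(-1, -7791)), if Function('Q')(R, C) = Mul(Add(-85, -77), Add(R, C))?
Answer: 53637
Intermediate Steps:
Function('Q')(R, C) = Add(Mul(-162, C), Mul(-162, R)) (Function('Q')(R, C) = Mul(-162, Add(C, R)) = Add(Mul(-162, C), Mul(-162, R)))
Add(Function('Q')(-199, -84), Mul(-1, -7791)) = Add(Add(Mul(-162, -84), Mul(-162, -199)), Mul(-1, -7791)) = Add(Add(13608, 32238), 7791) = Add(45846, 7791) = 53637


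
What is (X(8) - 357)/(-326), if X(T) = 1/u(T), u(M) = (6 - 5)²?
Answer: 178/163 ≈ 1.0920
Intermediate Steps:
u(M) = 1 (u(M) = 1² = 1)
X(T) = 1 (X(T) = 1/1 = 1)
(X(8) - 357)/(-326) = (1 - 357)/(-326) = -1/326*(-356) = 178/163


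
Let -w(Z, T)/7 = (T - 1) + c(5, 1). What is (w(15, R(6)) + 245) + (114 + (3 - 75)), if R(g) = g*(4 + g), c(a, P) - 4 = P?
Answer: -161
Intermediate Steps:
c(a, P) = 4 + P
w(Z, T) = -28 - 7*T (w(Z, T) = -7*((T - 1) + (4 + 1)) = -7*((-1 + T) + 5) = -7*(4 + T) = -28 - 7*T)
(w(15, R(6)) + 245) + (114 + (3 - 75)) = ((-28 - 42*(4 + 6)) + 245) + (114 + (3 - 75)) = ((-28 - 42*10) + 245) + (114 - 72) = ((-28 - 7*60) + 245) + 42 = ((-28 - 420) + 245) + 42 = (-448 + 245) + 42 = -203 + 42 = -161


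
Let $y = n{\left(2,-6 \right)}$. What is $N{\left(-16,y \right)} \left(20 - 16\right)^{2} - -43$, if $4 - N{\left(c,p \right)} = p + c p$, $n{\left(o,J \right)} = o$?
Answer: $587$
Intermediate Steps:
$y = 2$
$N{\left(c,p \right)} = 4 - p - c p$ ($N{\left(c,p \right)} = 4 - \left(p + c p\right) = 4 - p - c p$)
$N{\left(-16,y \right)} \left(20 - 16\right)^{2} - -43 = \left(4 - 2 - \left(-16\right) 2\right) \left(20 - 16\right)^{2} - -43 = \left(4 - 2 + 32\right) 4^{2} + \left(-543 + 586\right) = 34 \cdot 16 + 43 = 544 + 43 = 587$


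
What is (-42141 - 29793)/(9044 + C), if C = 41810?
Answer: -35967/25427 ≈ -1.4145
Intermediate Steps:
(-42141 - 29793)/(9044 + C) = (-42141 - 29793)/(9044 + 41810) = -71934/50854 = -71934*1/50854 = -35967/25427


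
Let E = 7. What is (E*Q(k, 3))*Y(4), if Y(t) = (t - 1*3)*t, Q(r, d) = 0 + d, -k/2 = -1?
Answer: 84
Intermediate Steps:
k = 2 (k = -2*(-1) = 2)
Q(r, d) = d
Y(t) = t*(-3 + t) (Y(t) = (t - 3)*t = (-3 + t)*t = t*(-3 + t))
(E*Q(k, 3))*Y(4) = (7*3)*(4*(-3 + 4)) = 21*(4*1) = 21*4 = 84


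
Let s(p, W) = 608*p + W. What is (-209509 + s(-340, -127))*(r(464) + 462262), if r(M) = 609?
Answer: -192719118076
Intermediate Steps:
s(p, W) = W + 608*p
(-209509 + s(-340, -127))*(r(464) + 462262) = (-209509 + (-127 + 608*(-340)))*(609 + 462262) = (-209509 + (-127 - 206720))*462871 = (-209509 - 206847)*462871 = -416356*462871 = -192719118076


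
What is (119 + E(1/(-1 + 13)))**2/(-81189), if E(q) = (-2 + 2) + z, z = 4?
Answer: -1681/9021 ≈ -0.18634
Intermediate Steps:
E(q) = 4 (E(q) = (-2 + 2) + 4 = 0 + 4 = 4)
(119 + E(1/(-1 + 13)))**2/(-81189) = (119 + 4)**2/(-81189) = 123**2*(-1/81189) = 15129*(-1/81189) = -1681/9021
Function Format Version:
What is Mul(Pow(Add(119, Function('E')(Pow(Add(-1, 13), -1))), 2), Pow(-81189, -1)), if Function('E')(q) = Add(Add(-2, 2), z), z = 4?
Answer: Rational(-1681, 9021) ≈ -0.18634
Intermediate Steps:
Function('E')(q) = 4 (Function('E')(q) = Add(Add(-2, 2), 4) = Add(0, 4) = 4)
Mul(Pow(Add(119, Function('E')(Pow(Add(-1, 13), -1))), 2), Pow(-81189, -1)) = Mul(Pow(Add(119, 4), 2), Pow(-81189, -1)) = Mul(Pow(123, 2), Rational(-1, 81189)) = Mul(15129, Rational(-1, 81189)) = Rational(-1681, 9021)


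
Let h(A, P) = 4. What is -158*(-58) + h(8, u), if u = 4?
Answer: 9168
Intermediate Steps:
-158*(-58) + h(8, u) = -158*(-58) + 4 = 9164 + 4 = 9168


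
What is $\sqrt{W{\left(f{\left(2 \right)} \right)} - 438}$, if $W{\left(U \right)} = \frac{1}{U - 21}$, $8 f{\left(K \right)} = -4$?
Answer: $\frac{2 i \sqrt{202487}}{43} \approx 20.93 i$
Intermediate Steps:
$f{\left(K \right)} = - \frac{1}{2}$ ($f{\left(K \right)} = \frac{1}{8} \left(-4\right) = - \frac{1}{2}$)
$W{\left(U \right)} = \frac{1}{-21 + U}$
$\sqrt{W{\left(f{\left(2 \right)} \right)} - 438} = \sqrt{\frac{1}{-21 - \frac{1}{2}} - 438} = \sqrt{\frac{1}{- \frac{43}{2}} - 438} = \sqrt{- \frac{2}{43} - 438} = \sqrt{- \frac{18836}{43}} = \frac{2 i \sqrt{202487}}{43}$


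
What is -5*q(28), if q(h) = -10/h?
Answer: 25/14 ≈ 1.7857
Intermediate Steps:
-5*q(28) = -(-50)/28 = -5*(-5/14) = 25/14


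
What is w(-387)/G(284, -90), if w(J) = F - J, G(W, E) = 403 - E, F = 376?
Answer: 763/493 ≈ 1.5477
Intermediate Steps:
w(J) = 376 - J
w(-387)/G(284, -90) = (376 - 1*(-387))/(403 - 1*(-90)) = (376 + 387)/(403 + 90) = 763/493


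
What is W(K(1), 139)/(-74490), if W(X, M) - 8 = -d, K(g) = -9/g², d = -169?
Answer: -59/24830 ≈ -0.0023762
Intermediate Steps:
K(g) = -9/g²
W(X, M) = 177 (W(X, M) = 8 - 1*(-169) = 8 + 169 = 177)
W(K(1), 139)/(-74490) = 177/(-74490) = 177*(-1/74490) = -59/24830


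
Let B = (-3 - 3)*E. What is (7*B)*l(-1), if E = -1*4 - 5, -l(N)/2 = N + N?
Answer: 1512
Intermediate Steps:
l(N) = -4*N (l(N) = -2*(N + N) = -4*N)
E = -9 (E = -4 - 5 = -9)
B = 54 (B = (-3 - 3)*(-9) = -6*(-9) = 54)
(7*B)*l(-1) = (7*54)*(-4*(-1)) = 378*4 = 1512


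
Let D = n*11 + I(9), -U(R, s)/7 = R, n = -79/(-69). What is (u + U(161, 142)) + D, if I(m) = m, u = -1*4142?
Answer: -362071/69 ≈ -5247.4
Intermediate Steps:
u = -4142
n = 79/69 (n = -79*(-1/69) = 79/69 ≈ 1.1449)
U(R, s) = -7*R
D = 1490/69 (D = (79/69)*11 + 9 = 869/69 + 9 = 1490/69 ≈ 21.594)
(u + U(161, 142)) + D = (-4142 - 7*161) + 1490/69 = (-4142 - 1127) + 1490/69 = -5269 + 1490/69 = -362071/69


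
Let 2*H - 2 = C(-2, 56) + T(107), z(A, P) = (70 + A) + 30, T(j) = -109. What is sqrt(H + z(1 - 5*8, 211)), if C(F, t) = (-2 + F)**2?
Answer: sqrt(62)/2 ≈ 3.9370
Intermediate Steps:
z(A, P) = 100 + A
H = -91/2 (H = 1 + ((-2 - 2)**2 - 109)/2 = 1 + ((-4)**2 - 109)/2 = 1 + (16 - 109)/2 = 1 + (1/2)*(-93) = 1 - 93/2 = -91/2 ≈ -45.500)
sqrt(H + z(1 - 5*8, 211)) = sqrt(-91/2 + (100 + (1 - 5*8))) = sqrt(-91/2 + (100 + (1 - 40))) = sqrt(-91/2 + (100 - 39)) = sqrt(-91/2 + 61) = sqrt(31/2) = sqrt(62)/2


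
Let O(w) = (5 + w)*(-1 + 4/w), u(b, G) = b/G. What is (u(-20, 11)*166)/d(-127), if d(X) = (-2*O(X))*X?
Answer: -830/87901 ≈ -0.0094424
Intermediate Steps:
O(w) = (-1 + 4/w)*(5 + w)
d(X) = X*(2 - 40/X + 2*X) (d(X) = (-2*(-1 - X + 20/X))*X = (2 - 40/X + 2*X)*X = X*(2 - 40/X + 2*X))
(u(-20, 11)*166)/d(-127) = (-20/11*166)/(-40 + 2*(-127)*(1 - 127)) = (-20*1/11*166)/(-40 + 2*(-127)*(-126)) = (-20/11*166)/(-40 + 32004) = -3320/11/31964 = -3320/11*1/31964 = -830/87901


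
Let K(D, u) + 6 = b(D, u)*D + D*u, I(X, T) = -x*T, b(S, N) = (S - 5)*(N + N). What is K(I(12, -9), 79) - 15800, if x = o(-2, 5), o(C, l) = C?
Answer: 48184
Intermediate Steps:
x = -2
b(S, N) = 2*N*(-5 + S) (b(S, N) = (-5 + S)*(2*N) = 2*N*(-5 + S))
I(X, T) = 2*T (I(X, T) = -(-2)*T = 2*T)
K(D, u) = -6 + D*u + 2*D*u*(-5 + D) (K(D, u) = -6 + ((2*u*(-5 + D))*D + D*u) = -6 + (2*D*u*(-5 + D) + D*u) = -6 + (D*u + 2*D*u*(-5 + D)) = -6 + D*u + 2*D*u*(-5 + D))
K(I(12, -9), 79) - 15800 = (-6 + (2*(-9))*79 + 2*(2*(-9))*79*(-5 + 2*(-9))) - 15800 = (-6 - 18*79 + 2*(-18)*79*(-5 - 18)) - 15800 = (-6 - 1422 + 2*(-18)*79*(-23)) - 15800 = (-6 - 1422 + 65412) - 15800 = 63984 - 15800 = 48184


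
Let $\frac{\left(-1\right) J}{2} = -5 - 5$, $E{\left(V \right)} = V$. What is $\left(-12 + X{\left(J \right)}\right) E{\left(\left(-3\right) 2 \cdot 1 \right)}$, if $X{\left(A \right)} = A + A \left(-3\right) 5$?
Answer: $1752$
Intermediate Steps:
$J = 20$ ($J = - 2 \left(-5 - 5\right) = \left(-2\right) \left(-10\right) = 20$)
$X{\left(A \right)} = - 14 A$ ($X{\left(A \right)} = A + - 3 A 5 = A - 15 A = - 14 A$)
$\left(-12 + X{\left(J \right)}\right) E{\left(\left(-3\right) 2 \cdot 1 \right)} = \left(-12 - 280\right) \left(-3\right) 2 \cdot 1 = \left(-12 - 280\right) \left(\left(-6\right) 1\right) = \left(-292\right) \left(-6\right) = 1752$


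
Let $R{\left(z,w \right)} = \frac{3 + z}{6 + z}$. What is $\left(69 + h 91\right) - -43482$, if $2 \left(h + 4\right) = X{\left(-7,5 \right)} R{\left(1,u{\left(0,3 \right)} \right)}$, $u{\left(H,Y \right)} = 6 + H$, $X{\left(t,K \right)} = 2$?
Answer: $43239$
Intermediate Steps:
$R{\left(z,w \right)} = \frac{3 + z}{6 + z}$
$h = - \frac{24}{7}$ ($h = -4 + \frac{2 \frac{3 + 1}{6 + 1}}{2} = -4 + \frac{2 \cdot \frac{1}{7} \cdot 4}{2} = -4 + \frac{2 \cdot \frac{4}{7}}{2} = -4 + \frac{1}{2} \cdot \frac{8}{7} = -4 + \frac{4}{7} = - \frac{24}{7} \approx -3.4286$)
$\left(69 + h 91\right) - -43482 = \left(69 - 312\right) - -43482 = \left(69 - 312\right) + 43482 = -243 + 43482 = 43239$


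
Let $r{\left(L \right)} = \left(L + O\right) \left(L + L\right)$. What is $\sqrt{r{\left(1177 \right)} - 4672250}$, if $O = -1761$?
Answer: $i \sqrt{6046986} \approx 2459.1 i$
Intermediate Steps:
$r{\left(L \right)} = 2 L \left(-1761 + L\right)$ ($r{\left(L \right)} = \left(L - 1761\right) \left(L + L\right) = \left(-1761 + L\right) 2 L = 2 L \left(-1761 + L\right)$)
$\sqrt{r{\left(1177 \right)} - 4672250} = \sqrt{2 \cdot 1177 \left(-1761 + 1177\right) - 4672250} = \sqrt{2 \cdot 1177 \left(-584\right) - 4672250} = \sqrt{-1374736 - 4672250} = \sqrt{-6046986} = i \sqrt{6046986}$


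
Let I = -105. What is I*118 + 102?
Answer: -12288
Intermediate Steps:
I*118 + 102 = -105*118 + 102 = -12390 + 102 = -12288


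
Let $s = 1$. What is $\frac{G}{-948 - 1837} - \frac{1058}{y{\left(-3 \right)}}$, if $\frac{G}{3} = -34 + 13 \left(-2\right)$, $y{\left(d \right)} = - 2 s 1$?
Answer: $\frac{294689}{557} \approx 529.06$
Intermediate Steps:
$y{\left(d \right)} = -2$ ($y{\left(d \right)} = \left(-2\right) 1 \cdot 1 = \left(-2\right) 1 = -2$)
$G = -180$ ($G = 3 \left(-34 + 13 \left(-2\right)\right) = 3 \left(-34 - 26\right) = 3 \left(-60\right) = -180$)
$\frac{G}{-948 - 1837} - \frac{1058}{y{\left(-3 \right)}} = - \frac{180}{-948 - 1837} - \frac{1058}{-2} = - \frac{180}{-948 - 1837} - -529 = - \frac{180}{-2785} + 529 = \left(-180\right) \left(- \frac{1}{2785}\right) + 529 = \frac{36}{557} + 529 = \frac{294689}{557}$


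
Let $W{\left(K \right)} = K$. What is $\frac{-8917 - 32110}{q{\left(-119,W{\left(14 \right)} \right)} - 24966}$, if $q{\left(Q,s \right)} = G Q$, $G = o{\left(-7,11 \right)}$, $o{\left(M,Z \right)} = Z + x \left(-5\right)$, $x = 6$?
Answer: $\frac{41027}{22705} \approx 1.807$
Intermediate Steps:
$o{\left(M,Z \right)} = -30 + Z$ ($o{\left(M,Z \right)} = Z + 6 \left(-5\right) = Z - 30 = -30 + Z$)
$G = -19$ ($G = -30 + 11 = -19$)
$q{\left(Q,s \right)} = - 19 Q$
$\frac{-8917 - 32110}{q{\left(-119,W{\left(14 \right)} \right)} - 24966} = \frac{-8917 - 32110}{\left(-19\right) \left(-119\right) - 24966} = - \frac{41027}{2261 - 24966} = - \frac{41027}{-22705} = \left(-41027\right) \left(- \frac{1}{22705}\right) = \frac{41027}{22705}$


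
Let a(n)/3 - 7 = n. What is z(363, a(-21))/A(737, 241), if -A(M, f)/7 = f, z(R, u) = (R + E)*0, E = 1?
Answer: 0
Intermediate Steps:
a(n) = 21 + 3*n
z(R, u) = 0 (z(R, u) = (R + 1)*0 = (1 + R)*0 = 0)
A(M, f) = -7*f
z(363, a(-21))/A(737, 241) = 0/((-7*241)) = 0/(-1687) = 0*(-1/1687) = 0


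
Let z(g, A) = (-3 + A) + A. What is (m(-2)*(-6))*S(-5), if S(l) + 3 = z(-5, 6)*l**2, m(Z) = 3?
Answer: -3996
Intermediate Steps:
z(g, A) = -3 + 2*A
S(l) = -3 + 9*l**2 (S(l) = -3 + (-3 + 2*6)*l**2 = -3 + (-3 + 12)*l**2 = -3 + 9*l**2)
(m(-2)*(-6))*S(-5) = (3*(-6))*(-3 + 9*(-5)**2) = -18*(-3 + 9*25) = -18*(-3 + 225) = -18*222 = -3996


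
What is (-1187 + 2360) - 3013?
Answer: -1840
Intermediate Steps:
(-1187 + 2360) - 3013 = 1173 - 3013 = -1840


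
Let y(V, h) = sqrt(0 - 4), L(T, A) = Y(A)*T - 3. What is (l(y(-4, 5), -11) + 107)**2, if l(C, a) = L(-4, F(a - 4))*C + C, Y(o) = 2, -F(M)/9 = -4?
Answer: 11049 - 4280*I ≈ 11049.0 - 4280.0*I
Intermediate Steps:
F(M) = 36 (F(M) = -9*(-4) = 36)
L(T, A) = -3 + 2*T (L(T, A) = 2*T - 3 = -3 + 2*T)
y(V, h) = 2*I (y(V, h) = sqrt(-4) = 2*I)
l(C, a) = -10*C (l(C, a) = (-3 + 2*(-4))*C + C = (-3 - 8)*C + C = -11*C + C = -10*C)
(l(y(-4, 5), -11) + 107)**2 = (-20*I + 107)**2 = (107 - 20*I)**2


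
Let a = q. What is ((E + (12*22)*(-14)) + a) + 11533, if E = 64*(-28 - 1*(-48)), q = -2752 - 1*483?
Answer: 5882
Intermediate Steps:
q = -3235 (q = -2752 - 483 = -3235)
a = -3235
E = 1280 (E = 64*(-28 + 48) = 64*20 = 1280)
((E + (12*22)*(-14)) + a) + 11533 = ((1280 + (12*22)*(-14)) - 3235) + 11533 = ((1280 + 264*(-14)) - 3235) + 11533 = ((1280 - 3696) - 3235) + 11533 = (-2416 - 3235) + 11533 = -5651 + 11533 = 5882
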